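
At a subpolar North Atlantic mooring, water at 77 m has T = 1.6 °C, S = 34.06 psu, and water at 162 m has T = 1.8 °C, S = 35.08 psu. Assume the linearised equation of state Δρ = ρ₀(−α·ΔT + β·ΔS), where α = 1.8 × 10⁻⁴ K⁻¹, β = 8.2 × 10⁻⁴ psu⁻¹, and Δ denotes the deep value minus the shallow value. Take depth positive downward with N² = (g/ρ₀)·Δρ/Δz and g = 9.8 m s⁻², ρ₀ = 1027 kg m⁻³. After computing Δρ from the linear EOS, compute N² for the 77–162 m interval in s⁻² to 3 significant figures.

ΔT = +0.2 K, ΔS = +1.02 psu (deep − shallow).
Δρ/ρ₀ = −αΔT + βΔS = -3.60 × 10⁻⁵ + 8.364 × 10⁻⁴ = 8.004 × 10⁻⁴, so Δρ ≈ 0.8220 kg m⁻³.
N² = (g/ρ₀)·Δρ/Δz = g·(Δρ/ρ₀)/Δz = 9.8 × 8.004 × 10⁻⁴ / 85 = 9.2281 × 10⁻⁵ s⁻² ≈ 9.23 × 10⁻⁵ s⁻².

9.23 × 10⁻⁵ s⁻²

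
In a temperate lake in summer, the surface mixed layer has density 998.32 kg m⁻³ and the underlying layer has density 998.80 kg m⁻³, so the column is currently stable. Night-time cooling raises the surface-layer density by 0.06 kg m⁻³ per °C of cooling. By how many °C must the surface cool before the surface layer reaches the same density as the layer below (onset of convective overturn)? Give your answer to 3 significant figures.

Density deficit of the surface layer: 998.80 − 998.32 = 0.48 kg m⁻³.
Required change = 0.48 / 0.06 = 8.00 °C.

8.00 °C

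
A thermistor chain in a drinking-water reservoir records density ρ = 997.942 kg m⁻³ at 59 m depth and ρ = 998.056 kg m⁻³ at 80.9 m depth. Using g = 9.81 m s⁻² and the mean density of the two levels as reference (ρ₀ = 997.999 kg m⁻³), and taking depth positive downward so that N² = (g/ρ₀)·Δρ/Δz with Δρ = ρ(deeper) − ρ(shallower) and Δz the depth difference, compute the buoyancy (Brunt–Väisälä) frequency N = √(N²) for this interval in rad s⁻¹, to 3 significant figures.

7.15 × 10⁻³ rad s⁻¹

Δρ = 998.056 − 997.942 = 0.114 kg m⁻³ over Δz = 80.9 − 59 = 21.9 m.
N² = (9.81/997.999) × (0.114/21.9) = 5.1168 × 10⁻⁵ s⁻².
N = √(5.1168 × 10⁻⁵) = 7.1532 × 10⁻³ rad s⁻¹ ≈ 7.15 × 10⁻³ rad s⁻¹.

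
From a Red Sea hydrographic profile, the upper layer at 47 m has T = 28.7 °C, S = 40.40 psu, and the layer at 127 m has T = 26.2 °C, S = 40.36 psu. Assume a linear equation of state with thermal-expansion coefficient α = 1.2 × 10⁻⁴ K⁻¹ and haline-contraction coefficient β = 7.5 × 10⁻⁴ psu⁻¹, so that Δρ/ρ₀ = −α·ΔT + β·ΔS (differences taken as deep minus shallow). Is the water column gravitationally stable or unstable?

ΔT = 26.2 − 28.7 = -2.5 K and ΔS = 40.36 − 40.40 = -0.04 psu (deep − shallow).
−αΔT = 3.00 × 10⁻⁴; βΔS = -3.00 × 10⁻⁵; sum Δρ/ρ₀ = 2.70 × 10⁻⁴.
Δρ/ρ₀ > 0, so Δρ > 0: deeper water is denser → statically stable.

stable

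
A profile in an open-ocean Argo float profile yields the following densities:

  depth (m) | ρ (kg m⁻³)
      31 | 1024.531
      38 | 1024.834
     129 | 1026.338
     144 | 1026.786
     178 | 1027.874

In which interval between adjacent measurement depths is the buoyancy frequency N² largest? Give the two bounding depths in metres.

Compute the density gradient over each adjacent pair:
  31–38 m: Δρ/Δz = 0.303/7 = 0.043 kg m⁻⁴
  38–129 m: Δρ/Δz = 1.504/91 = 0.017 kg m⁻⁴
  129–144 m: Δρ/Δz = 0.448/15 = 0.030 kg m⁻⁴
  144–178 m: Δρ/Δz = 1.088/34 = 0.032 kg m⁻⁴
The largest gradient is in the 31–38 m interval — the pycnocline.

31–38 m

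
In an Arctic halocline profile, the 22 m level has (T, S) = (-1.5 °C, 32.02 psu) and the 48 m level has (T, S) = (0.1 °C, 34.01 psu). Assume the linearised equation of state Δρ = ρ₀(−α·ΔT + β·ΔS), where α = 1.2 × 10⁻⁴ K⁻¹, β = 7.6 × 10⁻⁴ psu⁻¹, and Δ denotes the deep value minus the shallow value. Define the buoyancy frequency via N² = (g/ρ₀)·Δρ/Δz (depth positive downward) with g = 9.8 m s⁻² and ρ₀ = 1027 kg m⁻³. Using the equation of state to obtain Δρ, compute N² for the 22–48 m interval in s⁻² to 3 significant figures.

ΔT = +1.6 K, ΔS = +1.99 psu (deep − shallow).
Δρ/ρ₀ = −αΔT + βΔS = -1.92 × 10⁻⁴ + 1.5124 × 10⁻³ = 1.3204 × 10⁻³, so Δρ ≈ 1.356 kg m⁻³.
N² = (g/ρ₀)·Δρ/Δz = g·(Δρ/ρ₀)/Δz = 9.8 × 1.3204 × 10⁻³ / 26 = 4.9769 × 10⁻⁴ s⁻² ≈ 4.98 × 10⁻⁴ s⁻².

4.98 × 10⁻⁴ s⁻²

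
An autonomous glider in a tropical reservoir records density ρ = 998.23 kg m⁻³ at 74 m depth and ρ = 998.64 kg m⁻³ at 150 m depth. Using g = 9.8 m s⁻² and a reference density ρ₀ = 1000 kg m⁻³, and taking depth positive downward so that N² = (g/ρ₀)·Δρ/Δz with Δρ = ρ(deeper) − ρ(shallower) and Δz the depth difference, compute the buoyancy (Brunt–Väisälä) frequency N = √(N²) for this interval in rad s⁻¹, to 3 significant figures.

7.27 × 10⁻³ rad s⁻¹

Δρ = 998.64 − 998.23 = 0.41 kg m⁻³ over Δz = 150 − 74 = 76 m.
N² = (9.8/1000) × (0.41/76) = 5.2868 × 10⁻⁵ s⁻².
N = √(5.2868 × 10⁻⁵) = 7.2710 × 10⁻³ rad s⁻¹ ≈ 7.27 × 10⁻³ rad s⁻¹.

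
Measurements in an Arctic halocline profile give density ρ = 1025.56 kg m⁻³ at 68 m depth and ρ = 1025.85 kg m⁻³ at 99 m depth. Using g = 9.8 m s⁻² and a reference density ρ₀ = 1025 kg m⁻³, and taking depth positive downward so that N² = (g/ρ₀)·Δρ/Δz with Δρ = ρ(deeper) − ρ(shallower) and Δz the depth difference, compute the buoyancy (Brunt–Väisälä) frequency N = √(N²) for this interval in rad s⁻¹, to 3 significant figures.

Δρ = 1025.85 − 1025.56 = 0.29 kg m⁻³ over Δz = 99 − 68 = 31 m.
N² = (9.8/1025) × (0.29/31) = 8.9441 × 10⁻⁵ s⁻².
N = √(8.9441 × 10⁻⁵) = 9.4573 × 10⁻³ rad s⁻¹ ≈ 9.46 × 10⁻³ rad s⁻¹.

9.46 × 10⁻³ rad s⁻¹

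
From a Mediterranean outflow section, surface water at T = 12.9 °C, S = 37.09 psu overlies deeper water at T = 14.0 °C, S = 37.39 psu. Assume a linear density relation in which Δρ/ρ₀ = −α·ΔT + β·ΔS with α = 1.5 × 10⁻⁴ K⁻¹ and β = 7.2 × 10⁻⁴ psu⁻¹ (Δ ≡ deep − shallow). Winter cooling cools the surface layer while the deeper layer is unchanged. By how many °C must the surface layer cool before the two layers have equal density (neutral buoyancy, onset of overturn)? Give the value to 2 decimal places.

0.34 °C

Neutral buoyancy requires Δρ = 0, i.e. −α(T_deep − T_surf′) + β(S_deep − S_surf) = 0.
T_surf′ = T_deep − (β/α)·ΔS = 14.0 − (7.2 × 10⁻⁴/1.5 × 10⁻⁴)·(+0.30) = 12.5600 °C.
Cooling required: 12.9 − (12.5600) = 0.3400 °C.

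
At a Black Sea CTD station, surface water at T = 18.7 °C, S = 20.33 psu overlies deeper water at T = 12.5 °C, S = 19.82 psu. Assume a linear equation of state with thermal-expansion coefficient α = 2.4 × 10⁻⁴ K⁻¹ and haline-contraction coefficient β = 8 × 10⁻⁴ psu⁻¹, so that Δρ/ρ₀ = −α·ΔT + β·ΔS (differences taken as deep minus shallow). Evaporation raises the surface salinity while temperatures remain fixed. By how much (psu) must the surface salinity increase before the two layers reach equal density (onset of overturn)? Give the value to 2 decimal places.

Neutral buoyancy requires −α(T_deep − T_surf) + β(S_deep − S_surf′) = 0.
S_surf′ = S_deep − (α/β)·ΔT = 19.82 − (2.4 × 10⁻⁴/8 × 10⁻⁴)·(-6.2) = 21.6800 psu.
Increase required: 21.6800 − 20.33 = 1.3500 psu.

1.35 psu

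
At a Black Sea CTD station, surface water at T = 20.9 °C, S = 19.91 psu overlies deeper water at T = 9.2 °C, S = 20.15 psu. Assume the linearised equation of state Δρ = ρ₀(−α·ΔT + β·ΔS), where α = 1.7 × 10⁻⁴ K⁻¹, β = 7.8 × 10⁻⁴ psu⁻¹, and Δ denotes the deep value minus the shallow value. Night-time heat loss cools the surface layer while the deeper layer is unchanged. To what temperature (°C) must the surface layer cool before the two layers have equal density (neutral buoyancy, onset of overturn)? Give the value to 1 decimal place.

8.1 °C

Neutral buoyancy requires Δρ = 0, i.e. −α(T_deep − T_surf′) + β(S_deep − S_surf) = 0.
T_surf′ = T_deep − (β/α)·ΔS = 9.2 − (7.8 × 10⁻⁴/1.7 × 10⁻⁴)·(+0.24) = 8.099 °C.
Cooling required: 20.9 − (8.099) = 12.801 °C.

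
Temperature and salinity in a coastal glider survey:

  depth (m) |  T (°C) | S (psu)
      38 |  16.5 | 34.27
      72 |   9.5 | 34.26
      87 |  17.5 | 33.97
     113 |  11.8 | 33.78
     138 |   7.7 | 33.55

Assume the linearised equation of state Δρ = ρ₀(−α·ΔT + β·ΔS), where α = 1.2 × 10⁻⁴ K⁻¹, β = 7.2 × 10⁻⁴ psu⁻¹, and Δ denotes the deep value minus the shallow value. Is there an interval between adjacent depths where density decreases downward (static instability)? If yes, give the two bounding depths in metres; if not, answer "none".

Evaluate Δρ/ρ₀ = −αΔT + βΔS across each adjacent pair:
  38–72 m: −αΔT+βΔS = −(1.2 × 10⁻⁴)(-7.0)+(7.2 × 10⁻⁴)(-0.01) = 8.3 × 10⁻⁴ → stable
  72–87 m: −αΔT+βΔS = −(1.2 × 10⁻⁴)(+8.0)+(7.2 × 10⁻⁴)(-0.29) = -1.2 × 10⁻³ → UNSTABLE
  87–113 m: −αΔT+βΔS = −(1.2 × 10⁻⁴)(-5.7)+(7.2 × 10⁻⁴)(-0.19) = 5.5 × 10⁻⁴ → stable
  113–138 m: −αΔT+βΔS = −(1.2 × 10⁻⁴)(-4.1)+(7.2 × 10⁻⁴)(-0.23) = 3.3 × 10⁻⁴ → stable
The 72–87 m interval has Δρ < 0: lighter water underlies denser water.

72–87 m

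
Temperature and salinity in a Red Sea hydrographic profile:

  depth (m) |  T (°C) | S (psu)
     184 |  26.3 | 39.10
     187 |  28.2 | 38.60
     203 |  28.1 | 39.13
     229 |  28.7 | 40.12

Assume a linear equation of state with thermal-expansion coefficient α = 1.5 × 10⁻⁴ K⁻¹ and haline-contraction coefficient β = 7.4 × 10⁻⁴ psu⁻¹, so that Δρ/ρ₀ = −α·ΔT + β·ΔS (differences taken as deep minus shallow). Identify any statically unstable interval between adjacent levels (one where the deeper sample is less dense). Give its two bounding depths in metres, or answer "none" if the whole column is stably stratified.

184–187 m

Evaluate Δρ/ρ₀ = −αΔT + βΔS across each adjacent pair:
  184–187 m: −αΔT+βΔS = −(1.5 × 10⁻⁴)(+1.9)+(7.4 × 10⁻⁴)(-0.50) = -6.5 × 10⁻⁴ → UNSTABLE
  187–203 m: −αΔT+βΔS = −(1.5 × 10⁻⁴)(-0.1)+(7.4 × 10⁻⁴)(+0.53) = 4.1 × 10⁻⁴ → stable
  203–229 m: −αΔT+βΔS = −(1.5 × 10⁻⁴)(+0.6)+(7.4 × 10⁻⁴)(+0.99) = 6.4 × 10⁻⁴ → stable
The 184–187 m interval has Δρ < 0: lighter water underlies denser water.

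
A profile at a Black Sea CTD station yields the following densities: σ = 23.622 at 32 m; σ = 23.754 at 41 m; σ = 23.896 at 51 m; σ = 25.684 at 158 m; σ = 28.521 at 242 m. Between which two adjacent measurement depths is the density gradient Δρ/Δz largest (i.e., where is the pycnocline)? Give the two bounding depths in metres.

Compute the density gradient over each adjacent pair:
  32–41 m: Δρ/Δz = 0.132/9 = 0.015 kg m⁻⁴
  41–51 m: Δρ/Δz = 0.142/10 = 0.014 kg m⁻⁴
  51–158 m: Δρ/Δz = 1.788/107 = 0.017 kg m⁻⁴
  158–242 m: Δρ/Δz = 2.837/84 = 0.034 kg m⁻⁴
The largest gradient is in the 158–242 m interval — the pycnocline.

158–242 m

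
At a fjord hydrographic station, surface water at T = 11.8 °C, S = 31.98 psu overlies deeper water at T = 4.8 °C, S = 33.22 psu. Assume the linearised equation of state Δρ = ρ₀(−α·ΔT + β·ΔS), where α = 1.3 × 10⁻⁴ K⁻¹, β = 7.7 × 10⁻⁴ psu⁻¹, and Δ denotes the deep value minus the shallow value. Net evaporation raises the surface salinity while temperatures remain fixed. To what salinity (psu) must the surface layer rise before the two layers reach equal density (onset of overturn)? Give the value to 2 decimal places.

Neutral buoyancy requires −α(T_deep − T_surf) + β(S_deep − S_surf′) = 0.
S_surf′ = S_deep − (α/β)·ΔT = 33.22 − (1.3 × 10⁻⁴/7.7 × 10⁻⁴)·(-7.0) = 34.4018 psu.
Increase required: 34.4018 − 31.98 = 2.4218 psu.

34.40 psu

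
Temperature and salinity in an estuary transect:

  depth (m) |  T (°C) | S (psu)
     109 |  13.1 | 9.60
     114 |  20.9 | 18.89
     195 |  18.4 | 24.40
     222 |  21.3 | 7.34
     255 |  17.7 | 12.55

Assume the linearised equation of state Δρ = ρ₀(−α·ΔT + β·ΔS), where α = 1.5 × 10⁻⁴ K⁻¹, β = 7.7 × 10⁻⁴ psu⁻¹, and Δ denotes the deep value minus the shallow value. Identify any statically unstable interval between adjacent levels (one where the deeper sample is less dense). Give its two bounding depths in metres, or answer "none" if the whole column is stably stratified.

Evaluate Δρ/ρ₀ = −αΔT + βΔS across each adjacent pair:
  109–114 m: −αΔT+βΔS = −(1.5 × 10⁻⁴)(+7.8)+(7.7 × 10⁻⁴)(+9.29) = 6.0 × 10⁻³ → stable
  114–195 m: −αΔT+βΔS = −(1.5 × 10⁻⁴)(-2.5)+(7.7 × 10⁻⁴)(+5.51) = 4.6 × 10⁻³ → stable
  195–222 m: −αΔT+βΔS = −(1.5 × 10⁻⁴)(+2.9)+(7.7 × 10⁻⁴)(-17.06) = -0.014 → UNSTABLE
  222–255 m: −αΔT+βΔS = −(1.5 × 10⁻⁴)(-3.6)+(7.7 × 10⁻⁴)(+5.21) = 4.6 × 10⁻³ → stable
The 195–222 m interval has Δρ < 0: lighter water underlies denser water.

195–222 m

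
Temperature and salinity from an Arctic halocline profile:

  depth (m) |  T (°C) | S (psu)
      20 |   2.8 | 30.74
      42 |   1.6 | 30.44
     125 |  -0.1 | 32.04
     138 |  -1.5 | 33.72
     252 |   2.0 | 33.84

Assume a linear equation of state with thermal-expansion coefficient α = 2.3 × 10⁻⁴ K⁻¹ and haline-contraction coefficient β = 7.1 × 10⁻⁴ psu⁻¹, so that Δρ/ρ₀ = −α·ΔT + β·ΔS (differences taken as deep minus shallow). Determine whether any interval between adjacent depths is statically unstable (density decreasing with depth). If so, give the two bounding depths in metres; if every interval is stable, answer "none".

138–252 m

Evaluate Δρ/ρ₀ = −αΔT + βΔS across each adjacent pair:
  20–42 m: −αΔT+βΔS = −(2.3 × 10⁻⁴)(-1.2)+(7.1 × 10⁻⁴)(-0.30) = 6.3 × 10⁻⁵ → stable
  42–125 m: −αΔT+βΔS = −(2.3 × 10⁻⁴)(-1.7)+(7.1 × 10⁻⁴)(+1.60) = 1.5 × 10⁻³ → stable
  125–138 m: −αΔT+βΔS = −(2.3 × 10⁻⁴)(-1.4)+(7.1 × 10⁻⁴)(+1.68) = 1.5 × 10⁻³ → stable
  138–252 m: −αΔT+βΔS = −(2.3 × 10⁻⁴)(+3.5)+(7.1 × 10⁻⁴)(+0.12) = -7.2 × 10⁻⁴ → UNSTABLE
The 138–252 m interval has Δρ < 0: lighter water underlies denser water.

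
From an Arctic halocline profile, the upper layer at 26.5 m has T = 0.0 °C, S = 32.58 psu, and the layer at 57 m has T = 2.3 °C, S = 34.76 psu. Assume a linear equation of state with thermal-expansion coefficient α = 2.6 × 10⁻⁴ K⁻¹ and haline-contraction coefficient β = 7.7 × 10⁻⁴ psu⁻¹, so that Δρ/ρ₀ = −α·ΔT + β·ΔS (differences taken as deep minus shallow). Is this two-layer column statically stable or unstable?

stable

ΔT = 2.3 − 0.0 = +2.3 K and ΔS = 34.76 − 32.58 = +2.18 psu (deep − shallow).
−αΔT = -5.98 × 10⁻⁴; βΔS = 1.6786 × 10⁻³; sum Δρ/ρ₀ = 1.0806 × 10⁻³.
Δρ/ρ₀ > 0, so Δρ > 0: deeper water is denser → statically stable.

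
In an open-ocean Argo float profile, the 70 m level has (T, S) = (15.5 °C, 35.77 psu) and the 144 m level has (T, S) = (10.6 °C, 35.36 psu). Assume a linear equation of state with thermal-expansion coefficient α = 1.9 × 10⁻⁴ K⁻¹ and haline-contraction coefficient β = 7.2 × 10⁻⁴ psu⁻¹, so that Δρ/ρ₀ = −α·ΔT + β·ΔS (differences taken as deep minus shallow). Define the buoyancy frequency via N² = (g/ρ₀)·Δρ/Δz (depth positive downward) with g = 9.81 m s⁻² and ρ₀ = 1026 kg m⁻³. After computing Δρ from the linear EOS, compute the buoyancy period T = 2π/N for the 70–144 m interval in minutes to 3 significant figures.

ΔT = -4.9 K, ΔS = -0.41 psu (deep − shallow).
Δρ/ρ₀ = −αΔT + βΔS = 9.31 × 10⁻⁴ − 2.952 × 10⁻⁴ = 6.358 × 10⁻⁴, so Δρ ≈ 0.6523 kg m⁻³.
N² = (g/ρ₀)·Δρ/Δz = g·(Δρ/ρ₀)/Δz = 9.81 × 6.358 × 10⁻⁴ / 74 = 8.4286 × 10⁻⁵ s⁻².
N = √(8.4286 × 10⁻⁵) = 9.1807 × 10⁻³ rad s⁻¹ → T = 2π/N = 684.39 s = 11.406 min ≈ 11.4 min.

11.4 min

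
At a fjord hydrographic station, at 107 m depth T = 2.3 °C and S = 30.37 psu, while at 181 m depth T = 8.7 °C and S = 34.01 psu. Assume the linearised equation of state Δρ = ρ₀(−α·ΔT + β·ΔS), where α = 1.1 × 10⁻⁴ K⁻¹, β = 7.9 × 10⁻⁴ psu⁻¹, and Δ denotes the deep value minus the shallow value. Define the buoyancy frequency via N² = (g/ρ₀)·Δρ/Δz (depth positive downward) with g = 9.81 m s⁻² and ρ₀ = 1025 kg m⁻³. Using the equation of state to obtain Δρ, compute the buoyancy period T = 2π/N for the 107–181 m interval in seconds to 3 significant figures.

ΔT = +6.4 K, ΔS = +3.64 psu (deep − shallow).
Δρ/ρ₀ = −αΔT + βΔS = -7.04 × 10⁻⁴ + 2.8756 × 10⁻³ = 2.1716 × 10⁻³, so Δρ ≈ 2.226 kg m⁻³.
N² = (g/ρ₀)·Δρ/Δz = g·(Δρ/ρ₀)/Δz = 9.81 × 2.1716 × 10⁻³ / 74 = 2.8788 × 10⁻⁴ s⁻².
N = √(2.8788 × 10⁻⁴) = 0.016967 rad s⁻¹ → T = 2π/N = 370.32 s ≈ 370 s.

370 s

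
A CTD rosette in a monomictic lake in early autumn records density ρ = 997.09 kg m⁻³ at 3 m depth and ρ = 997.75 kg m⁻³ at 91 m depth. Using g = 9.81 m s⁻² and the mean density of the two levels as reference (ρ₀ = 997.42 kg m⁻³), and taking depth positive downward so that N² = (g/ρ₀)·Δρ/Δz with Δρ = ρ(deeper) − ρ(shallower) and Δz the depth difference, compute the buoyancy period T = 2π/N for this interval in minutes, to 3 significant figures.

12.2 min

Δρ = 997.75 − 997.09 = 0.66 kg m⁻³ over Δz = 91 − 3 = 88 m.
N² = (9.81/997.42) × (0.66/88) = 7.3765 × 10⁻⁵ s⁻².
N = √(7.3765 × 10⁻⁵) = 8.5887 × 10⁻³ rad s⁻¹, so T = 2π/N = 731.56 s = 12.193 min ≈ 12.2 min.
N² > 0, so the interval is statically stable.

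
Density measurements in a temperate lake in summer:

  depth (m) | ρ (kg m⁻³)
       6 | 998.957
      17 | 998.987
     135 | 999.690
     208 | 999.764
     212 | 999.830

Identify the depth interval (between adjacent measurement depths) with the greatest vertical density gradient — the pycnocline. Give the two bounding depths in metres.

Compute the density gradient over each adjacent pair:
  6–17 m: Δρ/Δz = 0.030/11 = 2.7 × 10⁻³ kg m⁻⁴
  17–135 m: Δρ/Δz = 0.703/118 = 6.0 × 10⁻³ kg m⁻⁴
  135–208 m: Δρ/Δz = 0.074/73 = 1.0 × 10⁻³ kg m⁻⁴
  208–212 m: Δρ/Δz = 0.066/4 = 0.017 kg m⁻⁴
The largest gradient is in the 208–212 m interval — the pycnocline.

208–212 m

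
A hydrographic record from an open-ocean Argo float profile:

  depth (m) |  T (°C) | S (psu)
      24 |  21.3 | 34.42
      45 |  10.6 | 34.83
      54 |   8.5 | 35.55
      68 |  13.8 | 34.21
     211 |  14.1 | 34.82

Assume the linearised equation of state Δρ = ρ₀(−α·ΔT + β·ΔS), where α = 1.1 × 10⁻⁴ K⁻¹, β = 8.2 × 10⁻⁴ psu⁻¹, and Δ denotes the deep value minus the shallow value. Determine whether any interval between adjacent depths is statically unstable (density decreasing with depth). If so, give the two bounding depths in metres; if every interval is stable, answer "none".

54–68 m

Evaluate Δρ/ρ₀ = −αΔT + βΔS across each adjacent pair:
  24–45 m: −αΔT+βΔS = −(1.1 × 10⁻⁴)(-10.7)+(8.2 × 10⁻⁴)(+0.41) = 1.5 × 10⁻³ → stable
  45–54 m: −αΔT+βΔS = −(1.1 × 10⁻⁴)(-2.1)+(8.2 × 10⁻⁴)(+0.72) = 8.2 × 10⁻⁴ → stable
  54–68 m: −αΔT+βΔS = −(1.1 × 10⁻⁴)(+5.3)+(8.2 × 10⁻⁴)(-1.34) = -1.7 × 10⁻³ → UNSTABLE
  68–211 m: −αΔT+βΔS = −(1.1 × 10⁻⁴)(+0.3)+(8.2 × 10⁻⁴)(+0.61) = 4.7 × 10⁻⁴ → stable
The 54–68 m interval has Δρ < 0: lighter water underlies denser water.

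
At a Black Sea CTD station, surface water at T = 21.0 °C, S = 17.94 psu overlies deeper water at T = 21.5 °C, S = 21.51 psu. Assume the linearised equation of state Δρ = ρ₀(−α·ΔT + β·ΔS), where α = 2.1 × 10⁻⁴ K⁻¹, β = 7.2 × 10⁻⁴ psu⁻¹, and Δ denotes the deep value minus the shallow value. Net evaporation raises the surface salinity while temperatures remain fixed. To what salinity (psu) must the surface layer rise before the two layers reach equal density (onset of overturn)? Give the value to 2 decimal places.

Neutral buoyancy requires −α(T_deep − T_surf) + β(S_deep − S_surf′) = 0.
S_surf′ = S_deep − (α/β)·ΔT = 21.51 − (2.1 × 10⁻⁴/7.2 × 10⁻⁴)·(+0.5) = 21.3642 psu.
Increase required: 21.3642 − 17.94 = 3.4242 psu.

21.36 psu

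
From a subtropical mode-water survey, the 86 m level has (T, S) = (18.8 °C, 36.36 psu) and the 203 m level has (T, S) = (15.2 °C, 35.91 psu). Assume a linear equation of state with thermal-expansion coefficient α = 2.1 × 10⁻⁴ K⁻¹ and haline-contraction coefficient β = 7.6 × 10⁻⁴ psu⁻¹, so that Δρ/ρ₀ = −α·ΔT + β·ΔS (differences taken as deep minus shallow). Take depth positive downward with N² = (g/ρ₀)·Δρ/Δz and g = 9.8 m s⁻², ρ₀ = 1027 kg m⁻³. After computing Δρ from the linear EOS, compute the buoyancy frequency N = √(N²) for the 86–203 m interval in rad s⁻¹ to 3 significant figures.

5.89 × 10⁻³ rad s⁻¹

ΔT = -3.6 K, ΔS = -0.45 psu (deep − shallow).
Δρ/ρ₀ = −αΔT + βΔS = 7.56 × 10⁻⁴ − 3.42 × 10⁻⁴ = 4.14 × 10⁻⁴, so Δρ ≈ 0.4252 kg m⁻³.
N² = (g/ρ₀)·Δρ/Δz = g·(Δρ/ρ₀)/Δz = 9.8 × 4.14 × 10⁻⁴ / 117 = 3.4677 × 10⁻⁵ s⁻².
N = √(3.4677 × 10⁻⁵) = 5.8887 × 10⁻³ rad s⁻¹ ≈ 5.89 × 10⁻³ rad s⁻¹.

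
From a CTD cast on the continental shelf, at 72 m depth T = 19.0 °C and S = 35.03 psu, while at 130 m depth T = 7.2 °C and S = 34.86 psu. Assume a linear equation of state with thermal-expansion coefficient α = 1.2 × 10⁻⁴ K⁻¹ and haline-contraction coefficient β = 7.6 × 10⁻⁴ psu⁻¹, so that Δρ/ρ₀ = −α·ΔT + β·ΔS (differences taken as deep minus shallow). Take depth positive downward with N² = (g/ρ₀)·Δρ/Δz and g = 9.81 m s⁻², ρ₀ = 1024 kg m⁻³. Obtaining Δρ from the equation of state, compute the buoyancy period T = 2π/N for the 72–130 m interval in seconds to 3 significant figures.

ΔT = -11.8 K, ΔS = -0.17 psu (deep − shallow).
Δρ/ρ₀ = −αΔT + βΔS = 1.416 × 10⁻³ − 1.292 × 10⁻⁴ = 1.2868 × 10⁻³, so Δρ ≈ 1.318 kg m⁻³.
N² = (g/ρ₀)·Δρ/Δz = g·(Δρ/ρ₀)/Δz = 9.81 × 1.2868 × 10⁻³ / 58 = 2.1765 × 10⁻⁴ s⁻².
N = √(2.1765 × 10⁻⁴) = 0.014753 rad s⁻¹ → T = 2π/N = 425.89 s ≈ 426 s.

426 s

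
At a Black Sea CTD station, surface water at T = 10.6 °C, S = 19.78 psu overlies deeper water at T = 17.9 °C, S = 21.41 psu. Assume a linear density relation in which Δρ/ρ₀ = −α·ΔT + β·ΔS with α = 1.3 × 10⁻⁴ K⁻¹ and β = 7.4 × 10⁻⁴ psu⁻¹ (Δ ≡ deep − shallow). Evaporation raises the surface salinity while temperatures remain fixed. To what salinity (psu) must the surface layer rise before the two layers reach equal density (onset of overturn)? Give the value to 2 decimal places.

20.13 psu

Neutral buoyancy requires −α(T_deep − T_surf) + β(S_deep − S_surf′) = 0.
S_surf′ = S_deep − (α/β)·ΔT = 21.41 − (1.3 × 10⁻⁴/7.4 × 10⁻⁴)·(+7.3) = 20.1276 psu.
Increase required: 20.1276 − 19.78 = 0.3476 psu.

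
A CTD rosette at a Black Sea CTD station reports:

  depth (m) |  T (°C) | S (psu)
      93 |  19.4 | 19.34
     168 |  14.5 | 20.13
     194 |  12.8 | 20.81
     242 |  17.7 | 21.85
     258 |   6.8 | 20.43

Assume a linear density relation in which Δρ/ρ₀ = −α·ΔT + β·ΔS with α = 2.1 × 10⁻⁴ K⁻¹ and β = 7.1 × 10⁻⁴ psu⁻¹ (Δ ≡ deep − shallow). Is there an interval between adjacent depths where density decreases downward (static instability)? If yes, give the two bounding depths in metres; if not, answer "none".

194–242 m

Evaluate Δρ/ρ₀ = −αΔT + βΔS across each adjacent pair:
  93–168 m: −αΔT+βΔS = −(2.1 × 10⁻⁴)(-4.9)+(7.1 × 10⁻⁴)(+0.79) = 1.6 × 10⁻³ → stable
  168–194 m: −αΔT+βΔS = −(2.1 × 10⁻⁴)(-1.7)+(7.1 × 10⁻⁴)(+0.68) = 8.4 × 10⁻⁴ → stable
  194–242 m: −αΔT+βΔS = −(2.1 × 10⁻⁴)(+4.9)+(7.1 × 10⁻⁴)(+1.04) = -2.9 × 10⁻⁴ → UNSTABLE
  242–258 m: −αΔT+βΔS = −(2.1 × 10⁻⁴)(-10.9)+(7.1 × 10⁻⁴)(-1.42) = 1.3 × 10⁻³ → stable
The 194–242 m interval has Δρ < 0: lighter water underlies denser water.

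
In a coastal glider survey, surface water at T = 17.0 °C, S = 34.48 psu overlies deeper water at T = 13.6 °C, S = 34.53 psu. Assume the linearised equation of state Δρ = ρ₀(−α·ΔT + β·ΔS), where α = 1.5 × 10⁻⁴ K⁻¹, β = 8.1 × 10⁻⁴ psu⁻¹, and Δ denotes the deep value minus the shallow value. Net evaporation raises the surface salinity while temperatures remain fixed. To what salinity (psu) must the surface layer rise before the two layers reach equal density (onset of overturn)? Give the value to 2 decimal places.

Neutral buoyancy requires −α(T_deep − T_surf) + β(S_deep − S_surf′) = 0.
S_surf′ = S_deep − (α/β)·ΔT = 34.53 − (1.5 × 10⁻⁴/8.1 × 10⁻⁴)·(-3.4) = 35.1596 psu.
Increase required: 35.1596 − 34.48 = 0.6796 psu.

35.16 psu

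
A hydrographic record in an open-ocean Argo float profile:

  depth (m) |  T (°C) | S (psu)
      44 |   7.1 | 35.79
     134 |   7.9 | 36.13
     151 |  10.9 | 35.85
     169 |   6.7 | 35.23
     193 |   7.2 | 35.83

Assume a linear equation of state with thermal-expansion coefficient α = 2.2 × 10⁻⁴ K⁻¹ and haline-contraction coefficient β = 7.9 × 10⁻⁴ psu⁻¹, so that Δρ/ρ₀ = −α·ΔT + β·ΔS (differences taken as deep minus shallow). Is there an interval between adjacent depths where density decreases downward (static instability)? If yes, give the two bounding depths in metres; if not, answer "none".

Evaluate Δρ/ρ₀ = −αΔT + βΔS across each adjacent pair:
  44–134 m: −αΔT+βΔS = −(2.2 × 10⁻⁴)(+0.8)+(7.9 × 10⁻⁴)(+0.34) = 9.3 × 10⁻⁵ → stable
  134–151 m: −αΔT+βΔS = −(2.2 × 10⁻⁴)(+3.0)+(7.9 × 10⁻⁴)(-0.28) = -8.8 × 10⁻⁴ → UNSTABLE
  151–169 m: −αΔT+βΔS = −(2.2 × 10⁻⁴)(-4.2)+(7.9 × 10⁻⁴)(-0.62) = 4.3 × 10⁻⁴ → stable
  169–193 m: −αΔT+βΔS = −(2.2 × 10⁻⁴)(+0.5)+(7.9 × 10⁻⁴)(+0.60) = 3.6 × 10⁻⁴ → stable
The 134–151 m interval has Δρ < 0: lighter water underlies denser water.

134–151 m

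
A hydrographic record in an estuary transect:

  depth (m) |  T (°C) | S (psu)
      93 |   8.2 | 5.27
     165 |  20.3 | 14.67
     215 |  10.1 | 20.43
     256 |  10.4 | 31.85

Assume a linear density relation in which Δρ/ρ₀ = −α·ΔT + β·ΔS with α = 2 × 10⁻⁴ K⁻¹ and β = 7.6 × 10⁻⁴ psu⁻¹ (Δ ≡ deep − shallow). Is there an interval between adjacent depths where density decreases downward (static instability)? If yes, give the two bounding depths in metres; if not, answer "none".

Evaluate Δρ/ρ₀ = −αΔT + βΔS across each adjacent pair:
  93–165 m: −αΔT+βΔS = −(2 × 10⁻⁴)(+12.1)+(7.6 × 10⁻⁴)(+9.40) = 4.7 × 10⁻³ → stable
  165–215 m: −αΔT+βΔS = −(2 × 10⁻⁴)(-10.2)+(7.6 × 10⁻⁴)(+5.76) = 6.4 × 10⁻³ → stable
  215–256 m: −αΔT+βΔS = −(2 × 10⁻⁴)(+0.3)+(7.6 × 10⁻⁴)(+11.42) = 8.6 × 10⁻³ → stable
Every interval has Δρ > 0: the column is stably stratified throughout.

none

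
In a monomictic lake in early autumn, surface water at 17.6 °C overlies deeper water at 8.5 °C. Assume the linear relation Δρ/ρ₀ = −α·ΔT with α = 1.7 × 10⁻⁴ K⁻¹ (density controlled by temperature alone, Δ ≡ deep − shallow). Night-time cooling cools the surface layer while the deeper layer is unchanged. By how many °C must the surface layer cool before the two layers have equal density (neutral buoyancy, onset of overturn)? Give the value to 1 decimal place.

With temperature the only control, equal density requires T_surf′ = T_deep.
T_surf′ = 8.5 °C.
Cooling required: 17.6 − 8.5 = 9.1 °C.

9.1 °C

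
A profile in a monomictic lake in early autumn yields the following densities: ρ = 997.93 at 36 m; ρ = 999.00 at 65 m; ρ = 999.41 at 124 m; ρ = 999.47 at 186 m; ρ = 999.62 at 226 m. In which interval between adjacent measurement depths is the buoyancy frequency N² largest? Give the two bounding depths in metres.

36–65 m

Compute the density gradient over each adjacent pair:
  36–65 m: Δρ/Δz = 1.07/29 = 0.037 kg m⁻⁴
  65–124 m: Δρ/Δz = 0.41/59 = 6.9 × 10⁻³ kg m⁻⁴
  124–186 m: Δρ/Δz = 0.06/62 = 9.7 × 10⁻⁴ kg m⁻⁴
  186–226 m: Δρ/Δz = 0.15/40 = 3.7 × 10⁻³ kg m⁻⁴
The largest gradient is in the 36–65 m interval — the pycnocline.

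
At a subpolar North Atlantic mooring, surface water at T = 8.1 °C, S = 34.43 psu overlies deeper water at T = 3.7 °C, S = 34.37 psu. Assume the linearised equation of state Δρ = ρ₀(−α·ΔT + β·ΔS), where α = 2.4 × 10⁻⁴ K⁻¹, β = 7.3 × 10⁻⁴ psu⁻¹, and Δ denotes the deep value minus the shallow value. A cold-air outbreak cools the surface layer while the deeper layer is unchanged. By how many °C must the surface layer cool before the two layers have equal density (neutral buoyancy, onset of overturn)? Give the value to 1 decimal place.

Neutral buoyancy requires Δρ = 0, i.e. −α(T_deep − T_surf′) + β(S_deep − S_surf) = 0.
T_surf′ = T_deep − (β/α)·ΔS = 3.7 − (7.3 × 10⁻⁴/2.4 × 10⁻⁴)·(-0.06) = 3.883 °C.
Cooling required: 8.1 − (3.883) = 4.217 °C.

4.2 °C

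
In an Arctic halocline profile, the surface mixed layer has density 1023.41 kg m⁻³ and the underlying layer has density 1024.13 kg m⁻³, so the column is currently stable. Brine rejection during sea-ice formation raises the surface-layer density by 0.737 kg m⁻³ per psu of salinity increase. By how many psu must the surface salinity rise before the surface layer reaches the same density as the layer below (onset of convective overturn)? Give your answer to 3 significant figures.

0.977 psu

Density deficit of the surface layer: 1024.13 − 1023.41 = 0.72 kg m⁻³.
Required change = 0.72 / 0.737 = 0.977 psu.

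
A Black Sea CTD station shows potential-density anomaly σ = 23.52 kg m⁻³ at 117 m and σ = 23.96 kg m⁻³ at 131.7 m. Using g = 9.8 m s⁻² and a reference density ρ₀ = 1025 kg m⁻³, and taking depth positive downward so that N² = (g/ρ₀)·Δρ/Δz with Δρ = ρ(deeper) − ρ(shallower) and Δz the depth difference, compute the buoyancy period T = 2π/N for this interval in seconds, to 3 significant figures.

371 s

Δρ = 1023.96 − 1023.52 = 0.44 kg m⁻³ over Δz = 131.7 − 117 = 14.7 m.
N² = (9.8/1025) × (0.44/14.7) = 2.8618 × 10⁻⁴ s⁻².
N = √(2.8618 × 10⁻⁴) = 0.016917 rad s⁻¹, so T = 2π/N = 371.41 s ≈ 371 s.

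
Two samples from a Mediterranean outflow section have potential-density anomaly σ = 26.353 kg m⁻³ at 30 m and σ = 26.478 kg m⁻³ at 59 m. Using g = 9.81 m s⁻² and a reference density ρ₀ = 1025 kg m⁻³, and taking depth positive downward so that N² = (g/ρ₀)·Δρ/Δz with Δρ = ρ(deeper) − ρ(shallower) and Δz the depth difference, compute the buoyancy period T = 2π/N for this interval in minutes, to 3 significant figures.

Δρ = 1026.478 − 1026.353 = 0.125 kg m⁻³ over Δz = 59 − 30 = 29 m.
N² = (9.81/1025) × (0.125/29) = 4.1253 × 10⁻⁵ s⁻².
N = √(4.1253 × 10⁻⁵) = 6.4228 × 10⁻³ rad s⁻¹, so T = 2π/N = 978.26 s = 16.304 min ≈ 16.3 min.

16.3 min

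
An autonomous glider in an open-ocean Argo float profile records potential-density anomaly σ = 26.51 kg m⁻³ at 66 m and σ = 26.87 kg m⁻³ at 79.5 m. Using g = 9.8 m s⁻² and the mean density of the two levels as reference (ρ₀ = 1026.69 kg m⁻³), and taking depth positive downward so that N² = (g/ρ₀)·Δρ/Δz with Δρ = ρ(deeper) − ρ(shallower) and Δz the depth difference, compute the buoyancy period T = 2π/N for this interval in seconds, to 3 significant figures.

Δρ = 1026.87 − 1026.51 = 0.36 kg m⁻³ over Δz = 79.5 − 66 = 13.5 m.
N² = (9.8/1026.69) × (0.36/13.5) = 2.5454 × 10⁻⁴ s⁻².
N = √(2.5454 × 10⁻⁴) = 0.015954 rad s⁻¹, so T = 2π/N = 393.83 s ≈ 394 s.

394 s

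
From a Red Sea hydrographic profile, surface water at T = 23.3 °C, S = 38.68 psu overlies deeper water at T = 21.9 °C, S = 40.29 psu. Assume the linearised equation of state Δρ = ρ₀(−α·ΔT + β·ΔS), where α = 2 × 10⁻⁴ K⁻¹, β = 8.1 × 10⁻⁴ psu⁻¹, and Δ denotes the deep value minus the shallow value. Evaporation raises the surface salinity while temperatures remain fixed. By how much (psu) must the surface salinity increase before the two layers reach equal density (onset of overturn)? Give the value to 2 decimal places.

1.96 psu

Neutral buoyancy requires −α(T_deep − T_surf) + β(S_deep − S_surf′) = 0.
S_surf′ = S_deep − (α/β)·ΔT = 40.29 − (2 × 10⁻⁴/8.1 × 10⁻⁴)·(-1.4) = 40.6357 psu.
Increase required: 40.6357 − 38.68 = 1.9557 psu.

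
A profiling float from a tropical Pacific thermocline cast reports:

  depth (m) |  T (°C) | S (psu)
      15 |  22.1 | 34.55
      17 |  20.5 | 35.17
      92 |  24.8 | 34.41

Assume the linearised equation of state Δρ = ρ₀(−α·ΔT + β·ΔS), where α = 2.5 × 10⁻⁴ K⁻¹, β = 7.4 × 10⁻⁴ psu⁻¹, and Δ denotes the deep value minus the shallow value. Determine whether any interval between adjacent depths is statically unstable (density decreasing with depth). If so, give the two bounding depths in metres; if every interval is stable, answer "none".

17–92 m

Evaluate Δρ/ρ₀ = −αΔT + βΔS across each adjacent pair:
  15–17 m: −αΔT+βΔS = −(2.5 × 10⁻⁴)(-1.6)+(7.4 × 10⁻⁴)(+0.62) = 8.6 × 10⁻⁴ → stable
  17–92 m: −αΔT+βΔS = −(2.5 × 10⁻⁴)(+4.3)+(7.4 × 10⁻⁴)(-0.76) = -1.6 × 10⁻³ → UNSTABLE
The 17–92 m interval has Δρ < 0: lighter water underlies denser water.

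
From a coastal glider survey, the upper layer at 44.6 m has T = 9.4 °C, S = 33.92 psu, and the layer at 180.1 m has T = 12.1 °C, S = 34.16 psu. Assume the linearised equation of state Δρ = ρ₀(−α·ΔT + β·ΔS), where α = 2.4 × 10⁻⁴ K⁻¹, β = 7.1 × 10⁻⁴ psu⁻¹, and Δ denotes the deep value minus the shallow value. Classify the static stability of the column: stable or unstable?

unstable

ΔT = 12.1 − 9.4 = +2.7 K and ΔS = 34.16 − 33.92 = +0.24 psu (deep − shallow).
−αΔT = -6.48 × 10⁻⁴; βΔS = 1.704 × 10⁻⁴; sum Δρ/ρ₀ = -4.776 × 10⁻⁴.
Δρ/ρ₀ < 0, so Δρ < 0: deeper water is lighter → statically unstable; the column would overturn.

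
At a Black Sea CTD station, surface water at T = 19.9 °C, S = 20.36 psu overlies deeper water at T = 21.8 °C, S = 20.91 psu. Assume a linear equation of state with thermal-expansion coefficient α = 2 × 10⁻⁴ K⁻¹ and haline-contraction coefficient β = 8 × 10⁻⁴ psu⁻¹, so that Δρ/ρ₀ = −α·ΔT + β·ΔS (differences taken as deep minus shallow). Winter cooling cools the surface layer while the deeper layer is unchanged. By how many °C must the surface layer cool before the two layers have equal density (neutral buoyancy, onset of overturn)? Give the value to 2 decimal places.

0.30 °C

Neutral buoyancy requires Δρ = 0, i.e. −α(T_deep − T_surf′) + β(S_deep − S_surf) = 0.
T_surf′ = T_deep − (β/α)·ΔS = 21.8 − (8 × 10⁻⁴/2 × 10⁻⁴)·(+0.55) = 19.6000 °C.
Cooling required: 19.9 − (19.6000) = 0.3000 °C.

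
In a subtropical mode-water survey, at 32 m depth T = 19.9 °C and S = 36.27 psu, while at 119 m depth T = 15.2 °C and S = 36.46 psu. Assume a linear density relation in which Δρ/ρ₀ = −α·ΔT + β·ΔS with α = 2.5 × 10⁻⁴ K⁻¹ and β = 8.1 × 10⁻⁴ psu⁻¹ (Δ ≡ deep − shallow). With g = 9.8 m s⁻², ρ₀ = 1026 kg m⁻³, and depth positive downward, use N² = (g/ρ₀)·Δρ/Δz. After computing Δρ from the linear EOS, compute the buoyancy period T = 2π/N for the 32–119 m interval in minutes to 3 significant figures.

ΔT = -4.7 K, ΔS = +0.19 psu (deep − shallow).
Δρ/ρ₀ = −αΔT + βΔS = 1.175 × 10⁻³ + 1.539 × 10⁻⁴ = 1.3289 × 10⁻³, so Δρ ≈ 1.363 kg m⁻³.
N² = (g/ρ₀)·Δρ/Δz = g·(Δρ/ρ₀)/Δz = 9.8 × 1.3289 × 10⁻³ / 87 = 1.4969 × 10⁻⁴ s⁻².
N = √(1.4969 × 10⁻⁴) = 0.012235 rad s⁻¹ → T = 2π/N = 513.54 s = 8.5590 min ≈ 8.56 min.

8.56 min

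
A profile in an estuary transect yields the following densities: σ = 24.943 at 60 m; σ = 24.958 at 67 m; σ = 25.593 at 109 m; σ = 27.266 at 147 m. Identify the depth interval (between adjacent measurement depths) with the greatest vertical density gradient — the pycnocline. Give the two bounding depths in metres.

109–147 m

Compute the density gradient over each adjacent pair:
  60–67 m: Δρ/Δz = 0.015/7 = 2.1 × 10⁻³ kg m⁻⁴
  67–109 m: Δρ/Δz = 0.635/42 = 0.015 kg m⁻⁴
  109–147 m: Δρ/Δz = 1.673/38 = 0.044 kg m⁻⁴
The largest gradient is in the 109–147 m interval — the pycnocline.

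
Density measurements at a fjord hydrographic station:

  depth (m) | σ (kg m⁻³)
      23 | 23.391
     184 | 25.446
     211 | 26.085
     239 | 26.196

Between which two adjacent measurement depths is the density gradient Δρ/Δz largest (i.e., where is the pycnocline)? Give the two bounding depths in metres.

Compute the density gradient over each adjacent pair:
  23–184 m: Δρ/Δz = 2.055/161 = 0.013 kg m⁻⁴
  184–211 m: Δρ/Δz = 0.639/27 = 0.024 kg m⁻⁴
  211–239 m: Δρ/Δz = 0.111/28 = 4.0 × 10⁻³ kg m⁻⁴
The largest gradient is in the 184–211 m interval — the pycnocline.

184–211 m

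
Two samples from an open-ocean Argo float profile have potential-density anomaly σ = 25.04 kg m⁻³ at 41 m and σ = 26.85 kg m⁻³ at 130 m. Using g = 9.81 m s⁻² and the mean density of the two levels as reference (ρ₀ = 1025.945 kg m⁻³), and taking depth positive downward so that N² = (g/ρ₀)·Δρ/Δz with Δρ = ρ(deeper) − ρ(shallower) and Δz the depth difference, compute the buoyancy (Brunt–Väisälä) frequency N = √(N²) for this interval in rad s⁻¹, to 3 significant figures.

Δρ = 1026.85 − 1025.04 = 1.81 kg m⁻³ over Δz = 130 − 41 = 89 m.
N² = (9.81/1025.945) × (1.81/89) = 1.9446 × 10⁻⁴ s⁻².
N = √(1.9446 × 10⁻⁴) = 0.013945 rad s⁻¹ ≈ 0.0139 rad s⁻¹.
Since Δρ > 0 the layer is stably stratified.

0.0139 rad s⁻¹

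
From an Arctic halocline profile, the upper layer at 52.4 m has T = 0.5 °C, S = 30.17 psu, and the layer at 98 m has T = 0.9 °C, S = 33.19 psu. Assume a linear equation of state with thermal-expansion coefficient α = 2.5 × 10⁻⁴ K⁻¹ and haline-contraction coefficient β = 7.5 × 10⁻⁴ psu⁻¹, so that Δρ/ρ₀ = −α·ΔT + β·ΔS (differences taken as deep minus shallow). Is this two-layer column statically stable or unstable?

stable

ΔT = 0.9 − 0.5 = +0.4 K and ΔS = 33.19 − 30.17 = +3.02 psu (deep − shallow).
−αΔT = -1.00 × 10⁻⁴; βΔS = 2.265 × 10⁻³; sum Δρ/ρ₀ = 2.165 × 10⁻³.
Δρ/ρ₀ > 0, so Δρ > 0: deeper water is denser → statically stable.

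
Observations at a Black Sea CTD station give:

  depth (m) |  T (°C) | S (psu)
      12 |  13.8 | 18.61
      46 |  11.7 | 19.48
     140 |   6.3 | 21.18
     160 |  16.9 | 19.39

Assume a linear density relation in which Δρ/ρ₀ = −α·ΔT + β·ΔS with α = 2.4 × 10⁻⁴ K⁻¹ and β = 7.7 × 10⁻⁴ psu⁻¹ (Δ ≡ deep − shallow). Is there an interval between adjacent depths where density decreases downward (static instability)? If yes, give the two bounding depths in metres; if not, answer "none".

Evaluate Δρ/ρ₀ = −αΔT + βΔS across each adjacent pair:
  12–46 m: −αΔT+βΔS = −(2.4 × 10⁻⁴)(-2.1)+(7.7 × 10⁻⁴)(+0.87) = 1.2 × 10⁻³ → stable
  46–140 m: −αΔT+βΔS = −(2.4 × 10⁻⁴)(-5.4)+(7.7 × 10⁻⁴)(+1.70) = 2.6 × 10⁻³ → stable
  140–160 m: −αΔT+βΔS = −(2.4 × 10⁻⁴)(+10.6)+(7.7 × 10⁻⁴)(-1.79) = -3.9 × 10⁻³ → UNSTABLE
The 140–160 m interval has Δρ < 0: lighter water underlies denser water.

140–160 m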